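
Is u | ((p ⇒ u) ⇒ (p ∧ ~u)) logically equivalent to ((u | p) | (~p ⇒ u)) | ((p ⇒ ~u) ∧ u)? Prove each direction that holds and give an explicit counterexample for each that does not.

(→) Assume the antecedent. If p is true, the consequent reduces to true regardless of the other variables. If p is false, the antecedent forces (p = F, u = T), and the consequent holds there. Either way the consequent holds.

(←) Assume the antecedent. If p is true, u | ((p ⇒ u) ⇒ (p ∧ ~u)) reduces to true regardless of the other variables. If p is false, the antecedent forces (p = F, u = T), and u | ((p ⇒ u) ⇒ (p ∧ ~u)) holds there. Either way u | ((p ⇒ u) ⇒ (p ∧ ~u)) holds.

Equivalent; both directions hold.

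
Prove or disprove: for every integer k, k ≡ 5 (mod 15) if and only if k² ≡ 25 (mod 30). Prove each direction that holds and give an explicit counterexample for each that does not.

(⟹) This fails: take k = 20. Then 20 ≡ 5 (mod 15), but 20² = 400 ≡ 10 (mod 30), not 25.

(⟸) This fails: take k = 25. Then 25² = 625 ≡ 25 (mod 30), yet 25 ≡ 10 (mod 15), not 5.

Neither direction holds.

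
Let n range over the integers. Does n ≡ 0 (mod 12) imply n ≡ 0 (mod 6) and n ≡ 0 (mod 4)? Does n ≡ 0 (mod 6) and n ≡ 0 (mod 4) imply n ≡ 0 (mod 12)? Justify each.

Both directions hold; the statement is true.

Converse. If n ≡ 0 (mod 6) and n ≡ 0 (mod 4), then by the Chinese remainder theorem n ≡ 0 (mod 12). This is exactly n ≡ 0 (mod 12).

Forward direction. Suppose n ≡ 0 (mod 12); write n = 12j + 0. Since 6 ∣ 12, reducing mod 6 gives n ≡ 0 (mod 6); since 4 ∣ 12, reducing mod 4 gives n ≡ 0 (mod 4).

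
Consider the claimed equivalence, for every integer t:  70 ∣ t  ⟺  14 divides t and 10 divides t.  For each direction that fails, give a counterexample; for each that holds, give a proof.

(⟹) If 70 ∣ t, write t = 70q. Since 70 = 5·14, t = 14·(5q), so 14 ∣ t; and since 70 = 7·10, t = 10·(7q), so 10 ∣ t.

(⟸) Suppose 14 ∣ t and 10 ∣ t. Any common multiple of 14 and 10 is a multiple of their lcm; here lcm(14, 10) = 14·10/gcd(14, 10) = 140/2 = 70, so 70 ∣ t.

Both implications hold.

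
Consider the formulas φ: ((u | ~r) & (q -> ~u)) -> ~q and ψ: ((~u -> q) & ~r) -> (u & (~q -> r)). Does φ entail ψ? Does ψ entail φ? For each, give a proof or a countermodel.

(⇐) Assume the antecedent. If r is true, ((u | ~r) & (q -> ~u)) -> ~q reduces to true regardless of the other variables. If r is false, the antecedent forces (r = F, u = F, q = F) or (r = F, u = T, q = T), and ((u | ~r) & (q -> ~u)) -> ~q holds there. Either way ((u | ~r) & (q -> ~u)) -> ~q holds.

(⇒) This fails. Under r = F, u = T, q = F, the left side is true but the right side is false.

(⇒) fails; (⇐) holds.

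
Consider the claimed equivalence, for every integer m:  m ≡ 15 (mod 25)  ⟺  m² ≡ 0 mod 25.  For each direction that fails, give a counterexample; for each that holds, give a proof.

The forward direction holds; the converse fails.

(⟸) This fails: take m = 0. Then 0² = 0 ≡ 0 (mod 25), yet 0 ≡ 0 (mod 25), not 15.

(⟹) Suppose m ≡ 15 (mod 25). Write m = 25j + 15. Then (25j + 15)² = 625j² + 750j + 225 = 25(25j² + 30j + 9) + 0, so m² ≡ 0 (mod 25).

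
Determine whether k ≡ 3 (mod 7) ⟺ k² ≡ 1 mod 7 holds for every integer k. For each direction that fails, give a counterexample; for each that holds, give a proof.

Both directions fail.

Forward direction. This fails: take k = 3. Then 3 ≡ 3 (mod 7), but 3² = 9 ≡ 2 (mod 7), not 1.

Converse. This fails: take k = 1. Then 1² = 1 ≡ 1 (mod 7), yet 1 ≡ 1 (mod 7), not 3.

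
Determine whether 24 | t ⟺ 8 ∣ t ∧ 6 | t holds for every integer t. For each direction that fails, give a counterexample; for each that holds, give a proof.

Both directions hold; the statement is true.

(→) If 24 ∣ t, write t = 24q. Since 24 = 3·8, t = 8·(3q), so 8 ∣ t; and since 24 = 4·6, t = 6·(4q), so 6 ∣ t.

(←) Suppose 8 ∣ t and 6 ∣ t. Any common multiple of 8 and 6 is a multiple of their lcm; here lcm(8, 6) = 8·6/gcd(8, 6) = 48/2 = 24, so 24 ∣ t.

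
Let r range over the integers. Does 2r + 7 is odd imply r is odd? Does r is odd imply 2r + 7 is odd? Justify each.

Only the reverse direction holds.

Forward direction. This fails: take r = 4. Then 2r + 7 = 15, which is odd, yet r = 4 is even, not odd.

Converse. Suppose r is odd. Since 2 is even, 2r is even for every r, so 2r + 7 has the same parity as 7, which is odd. Hence 2r + 7 is odd.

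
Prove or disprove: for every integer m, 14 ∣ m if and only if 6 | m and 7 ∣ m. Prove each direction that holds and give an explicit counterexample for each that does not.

Only the converse holds.

(⟸) Suppose 6 ∣ m and 7 ∣ m. Any common multiple of 6 and 7 is a multiple of their lcm; here gcd(6, 7) = 1, so lcm(6, 7) = 6·7 = 42, so 42 ∣ m. Since 14 ∣ 42, it follows that 14 ∣ m.

(⟹) This fails: take m = 14. Certainly 14 ∣ 14, but 6 ∤ 14.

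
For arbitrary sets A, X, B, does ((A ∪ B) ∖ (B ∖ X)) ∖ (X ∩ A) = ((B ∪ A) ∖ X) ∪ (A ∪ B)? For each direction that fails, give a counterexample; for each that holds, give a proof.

(⊆) holds; (⊇) fails.

(⟹) Let x ∈ ((A ∪ B) ∖ (B ∖ X)) ∖ (X ∩ A). Then either x ∈ A and x ∉ X, B; or x ∈ X ∩ B and x ∉ A. In each case x ∈ ((B ∪ A) ∖ X) ∪ (A ∪ B), so ((A ∪ B) ∖ (B ∖ X)) ∖ (X ∩ A) ⊆ ((B ∪ A) ∖ X) ∪ (A ∪ B).

(⟸) This inclusion fails. Take A = {1}, X = {1}, B = ∅; then 1 ∈ ((B ∪ A) ∖ X) ∪ (A ∪ B) but 1 ∉ ((A ∪ B) ∖ (B ∖ X)) ∖ (X ∩ A).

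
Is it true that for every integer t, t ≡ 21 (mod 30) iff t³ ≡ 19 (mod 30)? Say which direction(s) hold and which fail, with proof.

Both directions fail.

[⇒] This fails: take t = 21. Then 21 ≡ 21 (mod 30), but 21³ = 9261 ≡ 21 (mod 30), not 19.

[⇐] This fails: take t = 19. Then 19³ = 6859 ≡ 19 (mod 30), yet 19 ≡ 19 (mod 30), not 21.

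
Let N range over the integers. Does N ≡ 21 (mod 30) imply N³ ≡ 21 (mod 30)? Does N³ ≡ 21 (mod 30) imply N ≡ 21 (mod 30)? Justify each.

(⟸) Suppose N³ ≡ 21 (mod 30). The only residue r in {0, …, 29} with r³ ≡ 21 (mod 30) is r = 21, so N ≡ 21 (mod 30).

(⟹) Suppose N ≡ 21 (mod 30). Write N = 30j + 21. Then (30j + 21)³ = 27000j³ + 56700j² + 39690j + 9261 = 30(900j³ + 1890j² + 1323j + 308) + 21, so N³ ≡ 21 (mod 30).

The biconditional holds.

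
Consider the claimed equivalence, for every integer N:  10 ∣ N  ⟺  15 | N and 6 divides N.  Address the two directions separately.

(←) Suppose 15 ∣ N and 6 ∣ N. Any common multiple of 15 and 6 is a multiple of their lcm; here lcm(15, 6) = 15·6/gcd(15, 6) = 90/3 = 30, so 30 ∣ N. Since 10 ∣ 30, it follows that 10 ∣ N.

(→) This fails: take N = 10. Certainly 10 ∣ 10, but 15 ∤ 10.

The forward direction fails; the converse holds.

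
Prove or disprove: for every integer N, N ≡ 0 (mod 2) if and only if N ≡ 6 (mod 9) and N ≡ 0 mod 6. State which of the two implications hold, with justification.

Not equivalent: only (⇐) holds.

(⟹) This fails: N = 0 gives 0 ≡ 0 (mod 2) but 0 ≡ 0 (mod 9), so the conjunction on the right does not hold.

(⟸) Conversely, if N ≡ 6 (mod 9) and N ≡ 0 (mod 6), then by the Chinese remainder theorem N ≡ 6 (mod 18). Since 6 ≡ 0 (mod 2) and 2 ∣ 18, we get N ≡ 0 (mod 2).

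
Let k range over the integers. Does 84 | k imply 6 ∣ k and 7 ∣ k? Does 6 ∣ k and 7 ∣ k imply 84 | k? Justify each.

[⇒] If 84 ∣ k, write k = 84q. Since 84 = 14·6, k = 6·(14q), so 6 ∣ k; and since 84 = 12·7, k = 7·(12q), so 7 ∣ k.

[⇐] This fails: take k = 42. Both 6 ∣ 42 and 7 ∣ 42, yet 42 is not a multiple of 84 (since 42 = 0·84 + 42), so 84 ∤ 42.

Only the forward implication holds.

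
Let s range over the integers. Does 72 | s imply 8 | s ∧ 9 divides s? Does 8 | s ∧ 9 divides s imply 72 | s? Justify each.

Equivalent; both directions hold.

(⟹) If 72 ∣ s, write s = 72q. Since 72 = 9·8, s = 8·(9q), so 8 ∣ s; and since 72 = 8·9, s = 9·(8q), so 9 ∣ s.

(⟸) Suppose 8 ∣ s and 9 ∣ s. Any common multiple of 8 and 9 is a multiple of their lcm; here gcd(8, 9) = 1, so lcm(8, 9) = 8·9 = 72, so 72 ∣ s.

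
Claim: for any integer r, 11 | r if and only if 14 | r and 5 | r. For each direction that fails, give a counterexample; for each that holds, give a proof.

Neither direction holds.

(⟹) This fails: take r = 11. Certainly 11 ∣ 11, but 14 ∤ 11.

(⟸) This fails: take r = 70. Both 14 ∣ 70 and 5 ∣ 70, yet 70 is not a multiple of 11 (since 70 = 6·11 + 4), so 11 ∤ 70.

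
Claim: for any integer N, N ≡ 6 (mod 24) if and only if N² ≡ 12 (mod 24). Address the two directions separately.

[⇐] This fails: take N = 18. Then 18² = 324 ≡ 12 (mod 24), yet 18 ≡ 18 (mod 24), not 6.

[⇒] Suppose N ≡ 6 (mod 24). Write N = 24j + 6. Then (24j + 6)² = 576j² + 288j + 36 = 24(24j² + 12j + 1) + 12, so N² ≡ 12 (mod 24).

Only the forward implication holds.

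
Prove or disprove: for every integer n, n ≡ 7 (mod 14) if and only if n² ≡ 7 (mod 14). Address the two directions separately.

Both implications hold.

(←) Suppose n² ≡ 7 (mod 14). The only residue r in {0, …, 13} with r² ≡ 7 (mod 14) is r = 7, so n ≡ 7 (mod 14).

(→) Suppose n ≡ 7 (mod 14). Write n = 14j + 7. Then (14j + 7)² = 196j² + 196j + 49 = 14(14j² + 14j + 3) + 7, so n² ≡ 7 (mod 14).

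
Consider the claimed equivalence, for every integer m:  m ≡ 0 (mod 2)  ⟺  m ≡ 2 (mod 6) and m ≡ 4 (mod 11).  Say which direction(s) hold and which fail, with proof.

(⇐) If m ≡ 2 (mod 6) and m ≡ 4 (mod 11), then by the Chinese remainder theorem m ≡ 26 (mod 66). Since 26 ≡ 0 (mod 2) and 2 ∣ 66, we get m ≡ 0 (mod 2).

(⇒) This fails: m = 0 gives 0 ≡ 0 (mod 2) but 0 ≡ 0 (mod 6), so the conjunction on the right does not hold.

Not equivalent: only (⇐) holds.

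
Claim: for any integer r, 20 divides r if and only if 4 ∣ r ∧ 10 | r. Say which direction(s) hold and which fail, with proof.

(⟹) If 20 ∣ r, write r = 20q. Since 20 = 5·4, r = 4·(5q), so 4 ∣ r; and since 20 = 2·10, r = 10·(2q), so 10 ∣ r.

(⟸) Suppose 4 ∣ r and 10 ∣ r. Any common multiple of 4 and 10 is a multiple of their lcm; here lcm(4, 10) = 4·10/gcd(4, 10) = 40/2 = 20, so 20 ∣ r.

The biconditional holds.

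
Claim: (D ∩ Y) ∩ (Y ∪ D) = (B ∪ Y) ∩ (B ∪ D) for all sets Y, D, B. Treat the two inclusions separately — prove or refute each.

(⟹) Let x ∈ (D ∩ Y) ∩ (Y ∪ D). Then either x ∈ Y ∩ D and x ∉ B; or x ∈ Y ∩ D ∩ B. In each case x ∈ (B ∪ Y) ∩ (B ∪ D), so (D ∩ Y) ∩ (Y ∪ D) ⊆ (B ∪ Y) ∩ (B ∪ D).

(⟸) This inclusion fails. Take Y = ∅, D = ∅, B = {1}; then 1 ∈ (B ∪ Y) ∩ (B ∪ D) but 1 ∉ (D ∩ Y) ∩ (Y ∪ D).

(⊆) holds; (⊇) fails.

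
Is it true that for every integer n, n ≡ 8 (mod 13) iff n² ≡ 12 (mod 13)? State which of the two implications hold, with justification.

Not equivalent: only (⇒) holds.

(⟹) Suppose n ≡ 8 (mod 13). Write n = 13j + 8. Then (13j + 8)² = 169j² + 208j + 64 = 13(13j² + 16j + 4) + 12, so n² ≡ 12 (mod 13).

(⟸) This fails: take n = 5. Then 5² = 25 ≡ 12 (mod 13), yet 5 ≡ 5 (mod 13), not 8.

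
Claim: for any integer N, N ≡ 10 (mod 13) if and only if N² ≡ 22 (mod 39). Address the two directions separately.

(⇒) fails and (⇐) fails.

Forward direction. This fails: take N = 36. Then 36 ≡ 10 (mod 13), but 36² = 1296 ≡ 9 (mod 39), not 22.

Converse. This fails: take N = 16. Then 16² = 256 ≡ 22 (mod 39), yet 16 ≡ 3 (mod 13), not 10.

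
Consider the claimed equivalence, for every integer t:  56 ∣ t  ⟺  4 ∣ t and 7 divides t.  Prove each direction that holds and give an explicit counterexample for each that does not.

Only the forward direction holds.

(→) If 56 ∣ t, write t = 56q. Since 56 = 14·4, t = 4·(14q), so 4 ∣ t; and since 56 = 8·7, t = 7·(8q), so 7 ∣ t.

(←) This fails: take t = 28. Both 4 ∣ 28 and 7 ∣ 28, yet 28 is not a multiple of 56 (since 28 = 0·56 + 28), so 56 ∤ 28.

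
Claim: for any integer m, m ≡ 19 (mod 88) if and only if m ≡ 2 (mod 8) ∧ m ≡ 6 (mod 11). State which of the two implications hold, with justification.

Both directions fail.

(→) This fails: m = 19 gives 19 ≡ 19 (mod 88) but 19 ≡ 3 (mod 8), so the conjunction on the right does not hold.

(←) This fails: m = 50 satisfies both congruences on the right (50 ≡ 2 mod 8 and 50 ≡ 6 mod 11) yet 50 ≡ 50 (mod 88), not 19.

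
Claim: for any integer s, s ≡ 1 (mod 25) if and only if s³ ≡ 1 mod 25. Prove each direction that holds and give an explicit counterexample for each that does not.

(←) Suppose s³ ≡ 1 (mod 25). The only residue r in {0, …, 24} with r³ ≡ 1 (mod 25) is r = 1, so s ≡ 1 (mod 25).

(→) Suppose s ≡ 1 (mod 25). Write s = 25j + 1. Then (25j + 1)³ = 15625j³ + 1875j² + 75j + 1 = 25(625j³ + 75j² + 3j) + 1, so s³ ≡ 1 (mod 25).

Both directions hold; the statement is true.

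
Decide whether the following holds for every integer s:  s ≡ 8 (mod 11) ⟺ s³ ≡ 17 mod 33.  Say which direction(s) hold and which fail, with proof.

(⟹) This fails: take s = 19. Then 19 ≡ 8 (mod 11), but 19³ = 6859 ≡ 28 (mod 33), not 17.

(⟸) Conversely, the residues r modulo 33 with r³ ≡ 17 (mod 33) are exactly {8}, and each is ≡ 8 (mod 11).

The forward direction fails; the converse holds.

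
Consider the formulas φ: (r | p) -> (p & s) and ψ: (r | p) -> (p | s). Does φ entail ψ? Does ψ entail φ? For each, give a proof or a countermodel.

Only the forward implication holds.

Forward direction. Assume the antecedent. If p is true, (r | p) -> (p | s) reduces to true regardless of the other variables. If p is false, the antecedent forces (p = F, r = F, s = F) or (p = F, r = F, s = T), and (r | p) -> (p | s) holds there. Either way (r | p) -> (p | s) holds.

Converse. This fails. Under p = T, r = F, s = F, the left side is false but the right side is true.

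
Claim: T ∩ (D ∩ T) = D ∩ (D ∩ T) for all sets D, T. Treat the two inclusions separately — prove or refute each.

Both inclusions hold.

(⊆) Let x ∈ T ∩ (D ∩ T). Then x ∈ D ∩ T, from which x ∈ D ∩ (D ∩ T).

(⊇) Let x ∈ D ∩ (D ∩ T). Then x ∈ D ∩ T, from which x ∈ T ∩ (D ∩ T).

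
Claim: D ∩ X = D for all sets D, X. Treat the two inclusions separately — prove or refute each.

(⟸) This inclusion fails. Take D = {1}, X = ∅; then 1 ∈ D but 1 ∉ D ∩ X.

(⟹) Let x ∈ D ∩ X. Then x ∈ D ∩ X, from which x ∈ D.

The sets are not equal: only the forward inclusion holds.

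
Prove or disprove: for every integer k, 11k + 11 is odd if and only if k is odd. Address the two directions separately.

Both directions fail.

(→) This fails: k = 4 gives 11k + 11 = 55, which is odd, but 4 is even, not odd.

(←) This also fails: k = 7 is odd, but 11k + 11 = 88 is even, not odd.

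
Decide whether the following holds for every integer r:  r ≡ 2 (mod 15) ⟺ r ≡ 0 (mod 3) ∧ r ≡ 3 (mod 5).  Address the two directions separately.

Forward direction. This fails: r = 2 gives 2 ≡ 2 (mod 15) but 2 ≡ 2 (mod 3), so the conjunction on the right does not hold.

Converse. This fails: r = 3 satisfies both congruences on the right (3 ≡ 0 mod 3 and 3 ≡ 3 mod 5) yet 3 ≡ 3 (mod 15), not 2.

Both directions fail.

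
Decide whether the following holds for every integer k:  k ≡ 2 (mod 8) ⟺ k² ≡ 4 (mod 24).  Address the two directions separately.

Neither implication holds.

Forward direction. This fails: take k = 18. Then 18 ≡ 2 (mod 8), but 18² = 324 ≡ 12 (mod 24), not 4.

Converse. This fails: take k = 14. Then 14² = 196 ≡ 4 (mod 24), yet 14 ≡ 6 (mod 8), not 2.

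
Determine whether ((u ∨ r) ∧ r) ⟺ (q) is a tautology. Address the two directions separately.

(⟹) This fails. Under u = F, q = F, r = T, the left side is true but the right side is false.

(⟸) This fails. Under u = F, q = T, r = F, the left side is false but the right side is true.

Neither implication holds.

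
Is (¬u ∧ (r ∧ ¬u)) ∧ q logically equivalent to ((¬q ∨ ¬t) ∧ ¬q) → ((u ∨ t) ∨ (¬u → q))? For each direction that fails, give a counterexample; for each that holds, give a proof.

(⇒) holds; (⇐) fails.

[⇒] Assume the antecedent. If r is true, the antecedent forces (r = T, q = T, t = F, u = F) or (r = T, q = T, t = T, u = F), and the consequent holds there. If r is false, the antecedent cannot hold. Either way the consequent holds.

[⇐] This fails. Under r = F, q = T, t = F, u = F, the left side is false but the right side is true.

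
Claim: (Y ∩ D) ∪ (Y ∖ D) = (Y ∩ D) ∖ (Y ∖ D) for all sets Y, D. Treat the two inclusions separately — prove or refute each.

(⟸) Let x ∈ (Y ∩ D) ∖ (Y ∖ D). Then x ∈ Y ∩ D, from which x ∈ (Y ∩ D) ∪ (Y ∖ D).

(⟹) This inclusion fails. Take Y = {1}, D = ∅; then 1 ∈ (Y ∩ D) ∪ (Y ∖ D) but 1 ∉ (Y ∩ D) ∖ (Y ∖ D).

(⊆) fails; (⊇) holds.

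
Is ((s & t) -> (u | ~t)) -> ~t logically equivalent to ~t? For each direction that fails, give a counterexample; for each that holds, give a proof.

Converse. Assume the antecedent. If t is true, the antecedent cannot hold. If t is false, ((s & t) -> (u | ~t)) -> ~t reduces to true regardless of the other variables. Either way ((s & t) -> (u | ~t)) -> ~t holds.

Forward direction. This fails. Under t = T, u = F, s = T, the left side is true but the right side is false.

(⇒) fails; (⇐) holds.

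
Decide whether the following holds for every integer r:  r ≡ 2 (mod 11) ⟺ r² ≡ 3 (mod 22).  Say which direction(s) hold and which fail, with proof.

[⇒] This fails: take r = 2. Then 2 ≡ 2 (mod 11), but 2² = 4 ≡ 4 (mod 22), not 3.

[⇐] This fails: take r = 5. Then 5² = 25 ≡ 3 (mod 22), yet 5 ≡ 5 (mod 11), not 2.

(⇒) fails and (⇐) fails.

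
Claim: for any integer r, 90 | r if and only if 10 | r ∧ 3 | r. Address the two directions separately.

(⟹) If 90 ∣ r, write r = 90q. Since 90 = 9·10, r = 10·(9q), so 10 ∣ r; and since 90 = 30·3, r = 3·(30q), so 3 ∣ r.

(⟸) This fails: take r = 30. Both 10 ∣ 30 and 3 ∣ 30, yet 30 is not a multiple of 90 (since 30 = 0·90 + 30), so 90 ∤ 30.

The forward direction holds; the converse fails.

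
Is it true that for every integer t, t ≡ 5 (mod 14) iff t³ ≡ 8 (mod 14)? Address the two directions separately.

Neither direction holds.

(⇒) This fails: take t = 5. Then 5 ≡ 5 (mod 14), but 5³ = 125 ≡ 13 (mod 14), not 8.

(⇐) This fails: take t = 2. Then 2³ = 8 ≡ 8 (mod 14), yet 2 ≡ 2 (mod 14), not 5.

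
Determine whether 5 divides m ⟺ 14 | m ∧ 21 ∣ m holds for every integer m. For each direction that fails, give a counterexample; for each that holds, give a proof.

[⇒] This fails: take m = 5. Certainly 5 ∣ 5, but 14 ∤ 5.

[⇐] This fails: take m = 42. Both 14 ∣ 42 and 21 ∣ 42, yet 42 is not a multiple of 5 (since 42 = 8·5 + 2), so 5 ∤ 42.

Both directions fail.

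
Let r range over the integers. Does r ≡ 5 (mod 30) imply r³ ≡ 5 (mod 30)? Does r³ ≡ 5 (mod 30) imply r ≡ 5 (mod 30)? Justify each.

(⟹) Suppose r ≡ 5 (mod 30). Write r = 30j + 5. Then (30j + 5)³ = 27000j³ + 13500j² + 2250j + 125 = 30(900j³ + 450j² + 75j + 4) + 5, so r³ ≡ 5 (mod 30).

(⟸) Conversely, suppose r³ ≡ 5 (mod 30). The only residue r in {0, …, 29} with r³ ≡ 5 (mod 30) is r = 5, so r ≡ 5 (mod 30).

Both implications hold.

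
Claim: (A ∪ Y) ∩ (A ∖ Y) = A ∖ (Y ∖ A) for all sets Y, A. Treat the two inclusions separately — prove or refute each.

Forward inclusion. Let x ∈ (A ∪ Y) ∩ (A ∖ Y). Then x ∈ A and x ∉ Y, from which x ∈ A ∖ (Y ∖ A).

Reverse inclusion. This inclusion fails. Take Y = {1}, A = {1}; then 1 ∈ A ∖ (Y ∖ A) but 1 ∉ (A ∪ Y) ∩ (A ∖ Y).

(⊆) holds; (⊇) fails.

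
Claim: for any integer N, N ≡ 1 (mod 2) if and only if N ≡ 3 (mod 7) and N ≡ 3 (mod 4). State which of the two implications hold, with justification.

Not equivalent: only (⇐) holds.

(⟹) This fails: N = 1 gives 1 ≡ 1 (mod 2) but 1 ≡ 1 (mod 7), so the conjunction on the right does not hold.

(⟸) Conversely, if N ≡ 3 (mod 7) and N ≡ 3 (mod 4), then by the Chinese remainder theorem N ≡ 3 (mod 28). Since 3 ≡ 1 (mod 2) and 2 ∣ 28, we get N ≡ 1 (mod 2).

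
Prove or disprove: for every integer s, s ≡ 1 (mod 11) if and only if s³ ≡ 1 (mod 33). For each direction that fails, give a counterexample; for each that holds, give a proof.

(⇒) fails; (⇐) holds.

[⇒] This fails: take s = 12. Then 12 ≡ 1 (mod 11), but 12³ = 1728 ≡ 12 (mod 33), not 1.

[⇐] Conversely, the residues r modulo 33 with r³ ≡ 1 (mod 33) are exactly {1}, and each is ≡ 1 (mod 11).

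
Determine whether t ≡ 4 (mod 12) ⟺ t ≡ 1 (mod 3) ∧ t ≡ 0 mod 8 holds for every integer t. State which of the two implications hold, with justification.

Only the converse holds.

(⟹) This fails: t = 4 gives 4 ≡ 4 (mod 12) but 4 ≡ 4 (mod 8), so the conjunction on the right does not hold.

(⟸) Conversely, if t ≡ 1 (mod 3) and t ≡ 0 (mod 8), then by the Chinese remainder theorem t ≡ 16 (mod 24). Since 16 ≡ 4 (mod 12) and 12 ∣ 24, we get t ≡ 4 (mod 12).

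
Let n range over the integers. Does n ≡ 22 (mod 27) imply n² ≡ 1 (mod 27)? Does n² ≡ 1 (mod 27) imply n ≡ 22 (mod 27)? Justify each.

(→) This fails: take n = 22. Then 22 ≡ 22 (mod 27), but 22² = 484 ≡ 25 (mod 27), not 1.

(←) This fails: take n = 1. Then 1² = 1 ≡ 1 (mod 27), yet 1 ≡ 1 (mod 27), not 22.

Neither implication holds.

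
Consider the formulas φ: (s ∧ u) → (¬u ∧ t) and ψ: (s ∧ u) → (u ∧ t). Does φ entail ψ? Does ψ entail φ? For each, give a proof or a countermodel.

Forward direction. Assume the antecedent. If s is true, the antecedent forces (t = F, s = T, u = F) or (t = T, s = T, u = F), and (s ∧ u) → (u ∧ t) holds there. If s is false, (s ∧ u) → (u ∧ t) reduces to true regardless of the other variables. Either way (s ∧ u) → (u ∧ t) holds.

Converse. This fails. Under t = T, s = T, u = T, the left side is false but the right side is true.

(⇒) holds; (⇐) fails.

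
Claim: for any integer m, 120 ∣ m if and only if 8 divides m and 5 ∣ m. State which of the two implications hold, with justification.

Forward direction. If 120 ∣ m, write m = 120q. Since 120 = 15·8, m = 8·(15q), so 8 ∣ m; and since 120 = 24·5, m = 5·(24q), so 5 ∣ m.

Converse. This fails: take m = 40. Both 8 ∣ 40 and 5 ∣ 40, yet 40 is not a multiple of 120 (since 40 = 0·120 + 40), so 120 ∤ 40.

Only the forward direction holds.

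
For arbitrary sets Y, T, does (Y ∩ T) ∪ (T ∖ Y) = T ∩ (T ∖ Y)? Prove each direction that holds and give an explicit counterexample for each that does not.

(⊆) This inclusion fails. Take Y = {1}, T = {1}; then 1 ∈ (Y ∩ T) ∪ (T ∖ Y) but 1 ∉ T ∩ (T ∖ Y).

(⊇) Let x ∈ T ∩ (T ∖ Y). Then x ∈ T and x ∉ Y, from which x ∈ (Y ∩ T) ∪ (T ∖ Y).

Only the reverse inclusion holds.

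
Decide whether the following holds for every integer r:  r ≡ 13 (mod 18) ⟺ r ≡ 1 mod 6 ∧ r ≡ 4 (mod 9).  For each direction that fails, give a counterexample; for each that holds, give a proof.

The biconditional holds.

Converse. If r ≡ 1 (mod 6) and r ≡ 4 (mod 9), then by the Chinese remainder theorem r ≡ 13 (mod 18). This is exactly r ≡ 13 (mod 18).

Forward direction. Suppose r ≡ 13 (mod 18); write r = 18j + 13. Since 6 ∣ 18, reducing mod 6 gives r ≡ 13 ≡ 1 (mod 6); since 9 ∣ 18, reducing mod 9 gives r ≡ 13 ≡ 4 (mod 9).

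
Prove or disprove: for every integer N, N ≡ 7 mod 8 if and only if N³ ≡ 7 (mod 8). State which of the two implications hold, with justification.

(⟹) Suppose N ≡ 7 mod 8. Write N = 8j + 7. Then (8j + 7)³ = 512j³ + 1344j² + 1176j + 343 = 8(64j³ + 168j² + 147j + 42) + 7, so N³ ≡ 7 (mod 8).

(⟸) Conversely, suppose N³ ≡ 7 (mod 8). The only residue r in {0, …, 7} with r³ ≡ 7 (mod 8) is r = 7, so N ≡ 7 (mod 8).

Both directions hold; the statement is true.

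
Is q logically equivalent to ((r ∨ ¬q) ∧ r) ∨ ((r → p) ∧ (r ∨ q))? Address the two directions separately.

(⇒) Assume the antecedent. If p is true, the antecedent forces (p = T, q = T, r = F) or (p = T, q = T, r = T), and the consequent holds there. If p is false, the antecedent forces (p = F, q = T, r = F) or (p = F, q = T, r = T), and the consequent holds there. Either way the consequent holds.

(⇐) This fails. Under p = F, q = F, r = T, the left side is false but the right side is true.

Only the forward direction holds.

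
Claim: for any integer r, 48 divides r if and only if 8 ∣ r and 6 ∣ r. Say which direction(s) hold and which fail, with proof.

Forward direction. If 48 ∣ r, write r = 48q. Since 48 = 6·8, r = 8·(6q), so 8 ∣ r; and since 48 = 8·6, r = 6·(8q), so 6 ∣ r.

Converse. This fails: take r = 24. Both 8 ∣ 24 and 6 ∣ 24, yet 24 is not a multiple of 48 (since 24 = 0·48 + 24), so 48 ∤ 24.

Only the forward implication holds.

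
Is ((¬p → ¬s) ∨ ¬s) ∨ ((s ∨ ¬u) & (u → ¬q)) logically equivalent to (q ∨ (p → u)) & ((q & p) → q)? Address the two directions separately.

(⇒) fails and (⇐) fails.

Forward direction. This fails. Under s = F, q = F, u = F, p = T, the left side is true but the right side is false.

Converse. This fails. Under s = T, q = T, u = T, p = F, the left side is false but the right side is true.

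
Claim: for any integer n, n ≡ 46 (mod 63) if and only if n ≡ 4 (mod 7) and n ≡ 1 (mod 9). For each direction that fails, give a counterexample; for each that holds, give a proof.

Equivalent; both directions hold.

Forward direction. Suppose n ≡ 46 (mod 63); write n = 63j + 46. Since 7 ∣ 63, reducing mod 7 gives n ≡ 46 ≡ 4 (mod 7); since 9 ∣ 63, reducing mod 9 gives n ≡ 46 ≡ 1 (mod 9).

Converse. If n ≡ 4 (mod 7) and n ≡ 1 (mod 9), then by the Chinese remainder theorem n ≡ 46 (mod 63). This is exactly n ≡ 46 (mod 63).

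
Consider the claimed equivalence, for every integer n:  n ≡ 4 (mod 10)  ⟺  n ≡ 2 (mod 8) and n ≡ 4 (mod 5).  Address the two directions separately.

(⟹) This fails: n = 24 gives 24 ≡ 4 (mod 10) but 24 ≡ 0 (mod 8), so the conjunction on the right does not hold.

(⟸) Conversely, if n ≡ 2 (mod 8) and n ≡ 4 (mod 5), then by the Chinese remainder theorem n ≡ 34 (mod 40). Since 34 ≡ 4 (mod 10) and 10 ∣ 40, we get n ≡ 4 (mod 10).

Only the converse holds.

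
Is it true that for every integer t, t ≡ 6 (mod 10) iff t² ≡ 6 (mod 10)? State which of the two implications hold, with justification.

(⇒) Suppose t ≡ 6 (mod 10). Write t = 10j + 6. Then (10j + 6)² = 100j² + 120j + 36 = 10(10j² + 12j + 3) + 6, so t² ≡ 6 (mod 10).

(⇐) This fails: take t = 4. Then 4² = 16 ≡ 6 (mod 10), yet 4 ≡ 4 (mod 10), not 6.

(⇒) holds; (⇐) fails.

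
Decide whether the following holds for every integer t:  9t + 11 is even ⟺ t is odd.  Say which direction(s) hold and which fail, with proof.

Both directions hold.

Converse. Suppose t is odd; write t = 2j + 1. Then 9t + 11 = 9·(2j + 1) + 11 = 2·9j + 20, which is even.

Forward direction. Suppose 9t + 11 is even. Since 9 is odd, 9t and t have the same parity, so 9t + 11 ≡ t + 11 (mod 2). As 11 is odd, 9t + 11 is even exactly when t is odd. Thus t is odd.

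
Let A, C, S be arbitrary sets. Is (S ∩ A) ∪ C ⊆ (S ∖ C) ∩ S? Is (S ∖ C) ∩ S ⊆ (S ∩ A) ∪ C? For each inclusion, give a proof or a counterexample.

Both inclusions fail.

Forward inclusion. This inclusion fails. Take A = ∅, C = {1}, S = ∅; then 1 ∈ (S ∩ A) ∪ C but 1 ∉ (S ∖ C) ∩ S.

Reverse inclusion. This inclusion fails. Take A = ∅, C = ∅, S = {1}; then 1 ∈ (S ∖ C) ∩ S but 1 ∉ (S ∩ A) ∪ C.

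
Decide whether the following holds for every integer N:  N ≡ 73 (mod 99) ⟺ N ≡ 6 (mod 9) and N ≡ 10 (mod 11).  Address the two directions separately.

(⟹) This fails: N = 73 gives 73 ≡ 73 (mod 99) but 73 ≡ 1 (mod 9), so the conjunction on the right does not hold.

(⟸) This fails: N = 87 satisfies both congruences on the right (87 ≡ 6 mod 9 and 87 ≡ 10 mod 11) yet 87 ≡ 87 (mod 99), not 73.

(⇒) fails and (⇐) fails.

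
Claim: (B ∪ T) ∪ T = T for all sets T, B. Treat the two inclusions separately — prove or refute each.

(⟸) Let x ∈ T. Then either x ∈ T and x ∉ B; or x ∈ T ∩ B. In each case x ∈ (B ∪ T) ∪ T, so T ⊆ (B ∪ T) ∪ T.

(⟹) This inclusion fails. Take T = ∅, B = {1}; then 1 ∈ (B ∪ T) ∪ T but 1 ∉ T.

(⊆) fails; (⊇) holds.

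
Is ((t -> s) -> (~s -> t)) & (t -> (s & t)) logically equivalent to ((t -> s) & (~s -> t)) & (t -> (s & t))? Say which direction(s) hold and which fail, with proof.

Both directions hold.

[⇒] Assume the antecedent. If s is true, the consequent reduces to true regardless of the other variables. If s is false, the antecedent cannot hold. Either way the consequent holds.

[⇐] Assume the antecedent. If s is true, the consequent reduces to true regardless of the other variables. If s is false, the antecedent cannot hold. Either way the consequent holds.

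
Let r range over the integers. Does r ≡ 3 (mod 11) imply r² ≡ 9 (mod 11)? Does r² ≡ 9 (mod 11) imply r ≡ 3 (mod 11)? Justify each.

(⇒) holds; (⇐) fails.

(←) This fails: take r = 8. Then 8² = 64 ≡ 9 (mod 11), yet 8 ≡ 8 (mod 11), not 3.

(→) Suppose r ≡ 3 (mod 11). Write r = 11j + 3. Then (11j + 3)² = 121j² + 66j + 9 = 11(11j² + 6j) + 9, so r² ≡ 9 (mod 11).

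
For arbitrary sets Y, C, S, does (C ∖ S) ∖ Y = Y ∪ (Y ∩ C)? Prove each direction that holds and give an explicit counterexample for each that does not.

(⊆) fails and (⊇) fails.

(⟹) This inclusion fails. Take Y = ∅, C = {1}, S = ∅; then 1 ∈ (C ∖ S) ∖ Y but 1 ∉ Y ∪ (Y ∩ C).

(⟸) This inclusion fails. Take Y = {1}, C = ∅, S = ∅; then 1 ∈ Y ∪ (Y ∩ C) but 1 ∉ (C ∖ S) ∖ Y.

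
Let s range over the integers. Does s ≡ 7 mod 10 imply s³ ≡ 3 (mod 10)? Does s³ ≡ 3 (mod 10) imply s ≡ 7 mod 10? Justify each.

Equivalent; both directions hold.

(⟹) Suppose s ≡ 7 mod 10. Write s = 10j + 7. Then (10j + 7)³ = 1000j³ + 2100j² + 1470j + 343 = 10(100j³ + 210j² + 147j + 34) + 3, so s³ ≡ 3 (mod 10).

(⟸) Conversely, suppose s³ ≡ 3 (mod 10). The only residue r in {0, …, 9} with r³ ≡ 3 (mod 10) is r = 7, so s ≡ 7 (mod 10).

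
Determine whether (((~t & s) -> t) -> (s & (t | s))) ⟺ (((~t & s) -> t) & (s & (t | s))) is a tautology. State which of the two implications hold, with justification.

Converse. Assume the antecedent. If t is true, the antecedent forces (t = T, s = T), and the consequent holds there. If t is false, the antecedent cannot hold. Either way the consequent holds.

Forward direction. This fails. Under t = F, s = T, the left side is true but the right side is false.

Only the converse holds.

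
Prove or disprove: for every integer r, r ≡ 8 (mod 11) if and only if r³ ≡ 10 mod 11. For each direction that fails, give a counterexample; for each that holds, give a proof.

Neither implication holds.

(⟹) This fails: take r = 8. Then 8 ≡ 8 (mod 11), but 8³ = 512 ≡ 6 (mod 11), not 10.

(⟸) This fails: take r = 10. Then 10³ = 1000 ≡ 10 (mod 11), yet 10 ≡ 10 (mod 11), not 8.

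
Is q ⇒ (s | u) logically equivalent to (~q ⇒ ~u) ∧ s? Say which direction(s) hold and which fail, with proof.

Only the converse holds.

(⇐) Assume the antecedent. If u is true, q ⇒ (s | u) reduces to true regardless of the other variables. If u is false, the antecedent forces (u = F, s = T, q = F) or (u = F, s = T, q = T), and q ⇒ (s | u) holds there. Either way q ⇒ (s | u) holds.

(⇒) This fails. Under u = F, s = F, q = F, the left side is true but the right side is false.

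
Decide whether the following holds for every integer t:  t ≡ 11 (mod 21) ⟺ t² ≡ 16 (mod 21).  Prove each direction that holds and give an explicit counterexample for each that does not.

Only the forward direction holds.

[⇒] Suppose t ≡ 11 (mod 21). Write t = 21j + 11. Then (21j + 11)² = 441j² + 462j + 121 = 21(21j² + 22j + 5) + 16, so t² ≡ 16 (mod 21).

[⇐] This fails: take t = 4. Then 4² = 16 ≡ 16 (mod 21), yet 4 ≡ 4 (mod 21), not 11.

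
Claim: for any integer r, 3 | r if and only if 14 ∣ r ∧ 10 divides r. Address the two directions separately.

Neither implication holds.

Forward direction. This fails: take r = 3. Certainly 3 ∣ 3, but 14 ∤ 3.

Converse. This fails: take r = 70. Both 14 ∣ 70 and 10 ∣ 70, yet 70 is not a multiple of 3 (since 70 = 23·3 + 1), so 3 ∤ 70.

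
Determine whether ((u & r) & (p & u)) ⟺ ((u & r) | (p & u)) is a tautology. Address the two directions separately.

(⇒) holds; (⇐) fails.

(⇒) Assume the antecedent. If u is true, the antecedent forces (u = T, p = T, r = T), and (u & r) | (p & u) holds there. If u is false, the antecedent cannot hold. Either way (u & r) | (p & u) holds.

(⇐) This fails. Under u = T, p = T, r = F, the left side is false but the right side is true.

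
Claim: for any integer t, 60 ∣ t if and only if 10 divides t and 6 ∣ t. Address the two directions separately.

Forward direction. If 60 ∣ t, write t = 60q. Since 60 = 6·10, t = 10·(6q), so 10 ∣ t; and since 60 = 10·6, t = 6·(10q), so 6 ∣ t.

Converse. This fails: take t = 30. Both 10 ∣ 30 and 6 ∣ 30, yet 30 is not a multiple of 60 (since 30 = 0·60 + 30), so 60 ∤ 30.

Only the forward direction holds.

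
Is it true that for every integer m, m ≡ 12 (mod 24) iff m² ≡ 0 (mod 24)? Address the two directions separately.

Only the forward direction holds.

(→) Suppose m ≡ 12 (mod 24). Write m = 24j + 12. Then (24j + 12)² = 576j² + 576j + 144 = 24(24j² + 24j + 6) + 0, so m² ≡ 0 (mod 24).

(←) This fails: take m = 0. Then 0² = 0 ≡ 0 (mod 24), yet 0 ≡ 0 (mod 24), not 12.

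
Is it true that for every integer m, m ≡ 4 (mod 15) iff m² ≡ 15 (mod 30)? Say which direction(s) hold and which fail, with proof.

Neither direction holds.

Forward direction. This fails: take m = 4. Then 4 ≡ 4 (mod 15), but 4² = 16 ≡ 16 (mod 30), not 15.

Converse. This fails: take m = 15. Then 15² = 225 ≡ 15 (mod 30), yet 15 ≡ 0 (mod 15), not 4.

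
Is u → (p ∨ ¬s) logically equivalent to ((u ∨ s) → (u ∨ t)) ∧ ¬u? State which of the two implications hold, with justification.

The forward direction fails; the converse holds.

(←) Assume the antecedent. If u is true, the antecedent cannot hold. If u is false, u → (p ∨ ¬s) reduces to true regardless of the other variables. Either way u → (p ∨ ¬s) holds.

(→) This fails. Under u = T, s = F, t = F, p = F, the left side is true but the right side is false.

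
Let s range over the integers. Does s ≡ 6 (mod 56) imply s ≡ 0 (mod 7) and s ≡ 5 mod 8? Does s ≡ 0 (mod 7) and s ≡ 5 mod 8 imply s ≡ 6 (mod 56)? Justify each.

Both directions fail.

Forward direction. This fails: s = 6 gives 6 ≡ 6 (mod 56) but 6 ≡ 6 (mod 7), so the conjunction on the right does not hold.

Converse. This fails: s = 21 satisfies both congruences on the right (21 ≡ 0 mod 7 and 21 ≡ 5 mod 8) yet 21 ≡ 21 (mod 56), not 6.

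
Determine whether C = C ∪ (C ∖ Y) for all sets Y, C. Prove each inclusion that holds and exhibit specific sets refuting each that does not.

Reverse inclusion. Let x ∈ C ∪ (C ∖ Y). Then either x ∈ C and x ∉ Y; or x ∈ Y ∩ C. In each case x ∈ C, so C ∪ (C ∖ Y) ⊆ C.

Forward inclusion. Let x ∈ C. Then either x ∈ C and x ∉ Y; or x ∈ Y ∩ C. In each case x ∈ C ∪ (C ∖ Y), so C ⊆ C ∪ (C ∖ Y).

Both inclusions hold; the sets are equal.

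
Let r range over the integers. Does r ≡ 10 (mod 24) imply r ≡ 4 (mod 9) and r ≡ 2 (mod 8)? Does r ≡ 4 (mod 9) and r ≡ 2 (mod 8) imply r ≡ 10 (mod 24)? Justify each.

Not equivalent: only (⇐) holds.

[⇒] This fails: r = 10 gives 10 ≡ 10 (mod 24) but 10 ≡ 1 (mod 9), so the conjunction on the right does not hold.

[⇐] Conversely, if r ≡ 4 (mod 9) and r ≡ 2 (mod 8), then by the Chinese remainder theorem r ≡ 58 (mod 72). Since 58 ≡ 10 (mod 24) and 24 ∣ 72, we get r ≡ 10 (mod 24).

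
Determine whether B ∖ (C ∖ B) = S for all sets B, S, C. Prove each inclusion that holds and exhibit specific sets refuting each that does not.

Both inclusions fail.

(⟹) This inclusion fails. Take B = {1}, S = ∅, C = ∅; then 1 ∈ B ∖ (C ∖ B) but 1 ∉ S.

(⟸) This inclusion fails. Take B = ∅, S = {1}, C = ∅; then 1 ∈ S but 1 ∉ B ∖ (C ∖ B).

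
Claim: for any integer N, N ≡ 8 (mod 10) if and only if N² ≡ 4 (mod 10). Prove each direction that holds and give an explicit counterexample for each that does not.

(⇐) This fails: take N = 2. Then 2² = 4 ≡ 4 (mod 10), yet 2 ≡ 2 (mod 10), not 8.

(⇒) Suppose N ≡ 8 (mod 10). Write N = 10j + 8. Then (10j + 8)² = 100j² + 160j + 64 = 10(10j² + 16j + 6) + 4, so N² ≡ 4 (mod 10).

The forward direction holds; the converse fails.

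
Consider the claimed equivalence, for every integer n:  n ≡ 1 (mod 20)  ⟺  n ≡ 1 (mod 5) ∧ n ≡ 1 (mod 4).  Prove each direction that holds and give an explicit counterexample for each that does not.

Both directions hold; the statement is true.

Converse. If n ≡ 1 (mod 5) and n ≡ 1 (mod 4), then by the Chinese remainder theorem n ≡ 1 (mod 20). This is exactly n ≡ 1 (mod 20).

Forward direction. Suppose n ≡ 1 (mod 20); write n = 20j + 1. Since 5 ∣ 20, reducing mod 5 gives n ≡ 1 (mod 5); since 4 ∣ 20, reducing mod 4 gives n ≡ 1 (mod 4).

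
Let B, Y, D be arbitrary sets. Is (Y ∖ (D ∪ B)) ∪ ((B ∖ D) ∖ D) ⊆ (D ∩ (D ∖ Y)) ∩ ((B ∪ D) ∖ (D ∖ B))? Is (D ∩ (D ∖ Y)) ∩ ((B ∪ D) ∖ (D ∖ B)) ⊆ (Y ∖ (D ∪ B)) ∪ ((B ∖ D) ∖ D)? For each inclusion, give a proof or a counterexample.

Forward inclusion. This inclusion fails. Take B = {1}, Y = ∅, D = ∅; then 1 ∈ (Y ∖ (D ∪ B)) ∪ ((B ∖ D) ∖ D) but 1 ∉ (D ∩ (D ∖ Y)) ∩ ((B ∪ D) ∖ (D ∖ B)).

Reverse inclusion. This inclusion fails. Take B = {1}, Y = ∅, D = {1}; then 1 ∈ (D ∩ (D ∖ Y)) ∩ ((B ∪ D) ∖ (D ∖ B)) but 1 ∉ (Y ∖ (D ∪ B)) ∪ ((B ∖ D) ∖ D).

(⊆) fails and (⊇) fails.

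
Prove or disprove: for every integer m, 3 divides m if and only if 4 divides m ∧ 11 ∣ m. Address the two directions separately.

(⟹) This fails: take m = 3. Certainly 3 ∣ 3, but 4 ∤ 3.

(⟸) This fails: take m = 44. Both 4 ∣ 44 and 11 ∣ 44, yet 44 is not a multiple of 3 (since 44 = 14·3 + 2), so 3 ∤ 44.

Neither direction holds.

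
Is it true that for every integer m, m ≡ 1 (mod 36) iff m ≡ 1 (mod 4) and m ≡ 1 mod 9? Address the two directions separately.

Both directions hold; the statement is true.

(→) Suppose m ≡ 1 (mod 36); write m = 36j + 1. Since 4 ∣ 36, reducing mod 4 gives m ≡ 1 (mod 4); since 9 ∣ 36, reducing mod 9 gives m ≡ 1 (mod 9).

(←) Conversely, if m ≡ 1 (mod 4) and m ≡ 1 (mod 9), then by the Chinese remainder theorem m ≡ 1 (mod 36). This is exactly m ≡ 1 (mod 36).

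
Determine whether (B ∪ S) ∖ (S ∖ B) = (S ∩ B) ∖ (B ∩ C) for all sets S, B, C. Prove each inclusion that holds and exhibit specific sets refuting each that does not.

Only the reverse inclusion holds.

(⊆) This inclusion fails. Take S = ∅, B = {1}, C = ∅; then 1 ∈ (B ∪ S) ∖ (S ∖ B) but 1 ∉ (S ∩ B) ∖ (B ∩ C).

(⊇) Let x ∈ (S ∩ B) ∖ (B ∩ C). Then x ∈ S ∩ B and x ∉ C, from which x ∈ (B ∪ S) ∖ (S ∖ B).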